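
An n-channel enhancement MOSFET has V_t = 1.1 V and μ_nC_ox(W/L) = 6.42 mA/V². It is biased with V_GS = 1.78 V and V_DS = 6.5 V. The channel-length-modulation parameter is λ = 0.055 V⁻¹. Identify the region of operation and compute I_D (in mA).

Saturation; I_D = 2.01 mA

V_ov = V_GS − V_t = 1.78 − 1.1 = 0.68 V.
Since V_DS = 6.5 V ≥ V_ov = 0.68 V, the device is in saturation.
I_D = ½ k_n V_ov² (1 + λ V_DS) = 0.5 × 6.42 × 0.68² × (1 + 0.055 × 6.5) = 2.01 mA.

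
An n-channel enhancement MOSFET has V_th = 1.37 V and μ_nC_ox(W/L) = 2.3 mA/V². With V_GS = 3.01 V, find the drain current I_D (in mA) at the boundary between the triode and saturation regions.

I_D = 3.09 mA

At the boundary V_DS = V_ov = V_GS − V_th = 3.01 − 1.37 = 1.64 V.
I_D = ½ k_n V_ov² = 0.5 × 2.3 × 1.64² = 3.09 mA.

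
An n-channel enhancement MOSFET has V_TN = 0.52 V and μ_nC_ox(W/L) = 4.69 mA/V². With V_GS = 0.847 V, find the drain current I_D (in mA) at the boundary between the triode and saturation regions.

I_D = 0.251 mA

At the boundary V_DS = V_ov = V_GS − V_TN = 0.847 − 0.52 = 0.327 V.
I_D = ½ k_n V_ov² = 0.5 × 4.69 × 0.327² = 0.251 mA.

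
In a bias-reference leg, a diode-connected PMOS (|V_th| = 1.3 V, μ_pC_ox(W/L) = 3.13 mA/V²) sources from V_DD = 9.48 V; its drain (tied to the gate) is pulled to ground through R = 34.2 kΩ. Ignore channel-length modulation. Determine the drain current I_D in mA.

I_D = 0.228 mA

With gate tied to drain, V_SG = V_SD ≥ V_SG − |V_th|, so the device is in saturation.
KCL at the drain: ½ k_p (V_SG − |V_th|)² = (V_DD − V_SG)/R.
Let x = V_SG − 1.3. Then 53.5 x² + x − 8.18 = 0, giving x = 0.382 V (positive root), so V_SG = 1.68 V.
I_D = (V_DD − V_SG)/R = (9.48 − 1.68) / 34.2 = 0.228 mA.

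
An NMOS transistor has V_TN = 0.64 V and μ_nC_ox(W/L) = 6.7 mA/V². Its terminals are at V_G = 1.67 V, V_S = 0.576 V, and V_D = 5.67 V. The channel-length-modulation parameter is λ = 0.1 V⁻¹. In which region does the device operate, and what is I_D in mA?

V_GS = V_G − V_S = 1.67 − 0.576 = 1.09 V; V_DS = V_D − V_S = 5.67 − 0.576 = 5.09 V.
V_ov = V_GS − V_TN = 1.09 − 0.64 = 0.454 V.
Since V_DS = 5.09 V ≥ V_ov = 0.454 V, the device is in saturation.
I_D = ½ k_n V_ov² (1 + λ V_DS) = 0.5 × 6.7 × 0.454² × (1 + 0.1 × 5.09) = 1.04 mA.

Saturation; I_D = 1.04 mA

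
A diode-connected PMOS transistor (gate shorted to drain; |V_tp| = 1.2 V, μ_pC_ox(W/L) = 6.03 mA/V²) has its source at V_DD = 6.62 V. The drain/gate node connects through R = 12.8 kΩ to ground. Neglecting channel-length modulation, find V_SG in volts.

V_SG = 1.56 V

With gate tied to drain, V_SG = V_SD ≥ V_SG − |V_tp|, so the device is in saturation.
KCL at the drain: ½ k_p (V_SG − |V_tp|)² = (V_DD − V_SG)/R.
Let x = V_SG − 1.2. Then 38.6 x² + x − 5.42 = 0, giving x = 0.362 V (positive root), so V_SG = 1.56 V.
I_D = (V_DD − V_SG)/R = (6.62 − 1.56) / 12.8 = 0.395 mA.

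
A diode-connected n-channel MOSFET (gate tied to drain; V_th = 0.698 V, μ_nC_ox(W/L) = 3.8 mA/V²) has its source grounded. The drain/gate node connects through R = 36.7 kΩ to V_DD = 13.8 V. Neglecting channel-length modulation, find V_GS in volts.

V_GS = 1.12 V

With gate tied to drain, V_GS = V_DS ≥ V_GS − V_th, so the device is in saturation.
KCL at the drain: ½ k_n (V_GS − V_th)² = (V_DD − V_GS)/R.
Let x = V_GS − 0.698. Then 69.7 x² + x − 13.1 = 0, giving x = 0.426 V (positive root), so V_GS = 1.12 V.
I_D = (V_DD − V_GS)/R = (13.8 − 1.12) / 36.7 = 0.345 mA.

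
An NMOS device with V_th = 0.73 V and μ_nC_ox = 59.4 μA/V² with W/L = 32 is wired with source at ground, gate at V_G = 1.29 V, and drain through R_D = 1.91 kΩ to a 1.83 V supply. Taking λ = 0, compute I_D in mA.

V_GS = V_G = 1.29 V, so V_ov = 1.29 − 0.73 = 0.56 V.
k_n = μ_nC_ox · (W/L) = 1.901 mA/V².
Assume saturation: I_D = ½ k_n V_ov² = 0.5 × 1.901 × 0.56² = 0.298 mA, giving V_DS = V_DD − I_D R_D = 1.83 − 0.298 × 1.91 = 1.26 V.
V_DS = 1.26 V ≥ V_ov = 0.56 V, confirming saturation.

I_D = 0.298 mA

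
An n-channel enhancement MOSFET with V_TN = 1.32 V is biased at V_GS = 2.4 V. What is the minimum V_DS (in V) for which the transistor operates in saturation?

V_DS,sat = 1.08 V

The boundary between triode and saturation is V_DS = V_GS − V_TN = V_ov.
V_ov = 2.4 − 1.32 = 1.08 V.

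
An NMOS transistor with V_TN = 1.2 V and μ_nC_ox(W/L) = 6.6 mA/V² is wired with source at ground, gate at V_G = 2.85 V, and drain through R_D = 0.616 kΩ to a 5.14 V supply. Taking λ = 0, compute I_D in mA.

V_GS = V_G = 2.85 V, so V_ov = 2.85 − 1.2 = 1.65 V.
Assume saturation: I_D = ½ k_n V_ov² = 0.5 × 6.6 × 1.65² = 8.98 mA, giving V_DS = V_DD − I_D R_D = 5.14 − 8.98 × 0.616 = -0.394 V.
But -0.394 V < V_ov = 1.65 V, so the device is actually in triode.
In triode I_D = k_n[V_ov V_DS − ½ V_DS²] and I_D = (V_DD − V_DS)/R_D. Equating: 2.03 V_DS² − 7.708 V_DS + 5.14 = 0, giving V_DS = 0.863 V (the root below V_ov).
I_D = (5.14 − 0.863) / 0.616 = 6.94 mA.

I_D = 6.94 mA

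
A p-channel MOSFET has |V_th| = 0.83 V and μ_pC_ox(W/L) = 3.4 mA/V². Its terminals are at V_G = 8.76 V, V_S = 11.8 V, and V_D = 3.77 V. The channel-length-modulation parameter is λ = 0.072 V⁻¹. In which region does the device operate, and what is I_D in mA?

Saturation; I_D = 13.1 mA

V_SG = V_S − V_G = 11.8 − 8.76 = 3.04 V; V_SD = V_S − V_D = 11.8 − 3.77 = 8.03 V.
V_ov = V_SG − |V_th| = 3.04 − 0.83 = 2.21 V.
Since V_SD = 8.03 V ≥ V_ov = 2.21 V, the device is in saturation.
I_D = ½ k_p V_ov² (1 + λ V_SD) = 0.5 × 3.4 × 2.21² × (1 + 0.072 × 8.03) = 13.1 mA.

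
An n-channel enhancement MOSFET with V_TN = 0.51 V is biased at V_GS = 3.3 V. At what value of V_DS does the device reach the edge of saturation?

The boundary between triode and saturation is V_DS = V_GS − V_TN = V_ov.
V_ov = 3.3 − 0.51 = 2.79 V.

V_DS,sat = 2.79 V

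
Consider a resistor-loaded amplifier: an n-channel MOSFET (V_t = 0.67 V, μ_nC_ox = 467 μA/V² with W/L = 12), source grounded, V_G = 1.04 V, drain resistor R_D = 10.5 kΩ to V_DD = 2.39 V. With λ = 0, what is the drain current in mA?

V_GS = V_G = 1.04 V, so V_ov = 1.04 − 0.67 = 0.37 V.
k_n = μ_nC_ox · (W/L) = 5.604 mA/V².
Assume saturation: I_D = ½ k_n V_ov² = 0.5 × 5.604 × 0.37² = 0.384 mA, giving V_DS = V_DD − I_D R_D = 2.39 − 0.384 × 10.5 = -1.64 V.
But -1.64 V < V_ov = 0.37 V, so the device is actually in triode.
In triode I_D = k_n[V_ov V_DS − ½ V_DS²] and I_D = (V_DD − V_DS)/R_D. Equating: 29.4 V_DS² − 22.77 V_DS + 2.39 = 0, giving V_DS = 0.125 V (the root below V_ov).
I_D = (2.39 − 0.125) / 10.5 = 0.216 mA.

I_D = 0.216 mA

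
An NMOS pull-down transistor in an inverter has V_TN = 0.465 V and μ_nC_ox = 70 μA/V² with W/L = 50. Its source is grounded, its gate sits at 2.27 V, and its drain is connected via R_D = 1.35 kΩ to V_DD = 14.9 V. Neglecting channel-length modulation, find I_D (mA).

I_D = 5.70 mA

V_GS = V_G = 2.27 V, so V_ov = 2.27 − 0.465 = 1.8 V.
k_n = μ_nC_ox · (W/L) = 3.5 mA/V².
Assume saturation: I_D = ½ k_n V_ov² = 0.5 × 3.5 × 1.8² = 5.7 mA, giving V_DS = V_DD − I_D R_D = 14.9 − 5.7 × 1.35 = 7.2 V.
V_DS = 7.2 V ≥ V_ov = 1.8 V, confirming saturation.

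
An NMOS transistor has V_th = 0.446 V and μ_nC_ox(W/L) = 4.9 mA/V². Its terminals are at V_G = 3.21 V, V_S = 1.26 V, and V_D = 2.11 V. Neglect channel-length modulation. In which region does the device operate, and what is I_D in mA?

V_GS = V_G − V_S = 3.21 − 1.26 = 1.95 V; V_DS = V_D − V_S = 2.11 − 1.26 = 0.85 V.
V_ov = V_GS − V_th = 1.95 − 0.446 = 1.5 V.
Since V_DS = 0.85 V < V_ov = 1.5 V, the device is in the triode region.
I_D = k_n [V_ov · V_DS − ½ V_DS²] = 4.9 × [1.5 × 0.85 − 0.5 × 0.85²] = 4.49 mA.

Triode; I_D = 4.49 mA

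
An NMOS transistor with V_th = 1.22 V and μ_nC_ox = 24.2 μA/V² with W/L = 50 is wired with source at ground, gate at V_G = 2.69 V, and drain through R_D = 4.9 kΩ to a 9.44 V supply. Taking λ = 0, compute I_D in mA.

V_GS = V_G = 2.69 V, so V_ov = 2.69 − 1.22 = 1.47 V.
k_n = μ_nC_ox · (W/L) = 1.21 mA/V².
Assume saturation: I_D = ½ k_n V_ov² = 0.5 × 1.21 × 1.47² = 1.31 mA, giving V_DS = V_DD − I_D R_D = 9.44 − 1.31 × 4.9 = 3.03 V.
V_DS = 3.03 V ≥ V_ov = 1.47 V, confirming saturation.

I_D = 1.31 mA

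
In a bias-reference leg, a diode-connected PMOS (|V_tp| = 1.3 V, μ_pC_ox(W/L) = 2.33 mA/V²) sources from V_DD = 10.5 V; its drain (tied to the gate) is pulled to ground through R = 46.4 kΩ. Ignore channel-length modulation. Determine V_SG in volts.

V_SG = 1.70 V

With gate tied to drain, V_SG = V_SD ≥ V_SG − |V_tp|, so the device is in saturation.
KCL at the drain: ½ k_p (V_SG − |V_tp|)² = (V_DD − V_SG)/R.
Let x = V_SG − 1.3. Then 54.1 x² + x − 9.2 = 0, giving x = 0.403 V (positive root), so V_SG = 1.7 V.
I_D = (V_DD − V_SG)/R = (10.5 − 1.7) / 46.4 = 0.19 mA.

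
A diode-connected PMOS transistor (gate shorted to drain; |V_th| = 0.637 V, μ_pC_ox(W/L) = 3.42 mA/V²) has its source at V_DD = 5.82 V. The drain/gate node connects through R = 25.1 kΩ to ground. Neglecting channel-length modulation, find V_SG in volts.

With gate tied to drain, V_SG = V_SD ≥ V_SG − |V_th|, so the device is in saturation.
KCL at the drain: ½ k_p (V_SG − |V_th|)² = (V_DD − V_SG)/R.
Let x = V_SG − 0.637. Then 42.9 x² + x − 5.183 = 0, giving x = 0.336 V (positive root), so V_SG = 0.973 V.
I_D = (V_DD − V_SG)/R = (5.82 − 0.973) / 25.1 = 0.193 mA.

V_SG = 0.973 V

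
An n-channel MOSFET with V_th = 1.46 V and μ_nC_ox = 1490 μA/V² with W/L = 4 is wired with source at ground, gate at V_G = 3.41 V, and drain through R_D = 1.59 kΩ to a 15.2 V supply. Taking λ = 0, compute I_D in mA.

V_GS = V_G = 3.41 V, so V_ov = 3.41 − 1.46 = 1.95 V.
k_n = μ_nC_ox · (W/L) = 5.96 mA/V².
Assume saturation: I_D = ½ k_n V_ov² = 0.5 × 5.96 × 1.95² = 11.3 mA, giving V_DS = V_DD − I_D R_D = 15.2 − 11.3 × 1.59 = -2.82 V.
But -2.82 V < V_ov = 1.95 V, so the device is actually in triode.
In triode I_D = k_n[V_ov V_DS − ½ V_DS²] and I_D = (V_DD − V_DS)/R_D. Equating: 4.74 V_DS² − 19.48 V_DS + 15.2 = 0, giving V_DS = 1.05 V (the root below V_ov).
I_D = (15.2 − 1.05) / 1.59 = 8.9 mA.

I_D = 8.90 mA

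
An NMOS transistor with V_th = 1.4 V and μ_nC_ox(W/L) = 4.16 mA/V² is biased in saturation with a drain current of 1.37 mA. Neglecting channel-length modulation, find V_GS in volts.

In saturation I_D = ½ k_n (V_GS − V_th)², so V_GS − V_th = √(2 I_D / k_n) = √(2 × 1.37 / 4.16) = 0.812 V.
V_GS = 1.4 + 0.812 = 2.21 V.

V_GS = 2.21 V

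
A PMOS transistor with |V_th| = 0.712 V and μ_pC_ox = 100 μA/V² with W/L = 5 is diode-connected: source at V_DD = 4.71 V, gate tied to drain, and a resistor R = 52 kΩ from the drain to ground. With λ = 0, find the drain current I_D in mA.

I_D = 0.0669 mA

With gate tied to drain, V_SG = V_SD ≥ V_SG − |V_th|, so the device is in saturation.
k_p = μ_pC_ox · (W/L) = 0.5 mA/V².
KCL at the drain: ½ k_p (V_SG − |V_th|)² = (V_DD − V_SG)/R.
Let x = V_SG − 0.712. Then 13 x² + x − 3.998 = 0, giving x = 0.517 V (positive root), so V_SG = 1.23 V.
I_D = (V_DD − V_SG)/R = (4.71 − 1.23) / 52 = 0.0669 mA.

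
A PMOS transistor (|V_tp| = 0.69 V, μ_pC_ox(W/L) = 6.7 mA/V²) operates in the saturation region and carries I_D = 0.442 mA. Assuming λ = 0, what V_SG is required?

In saturation I_D = ½ k_p (V_SG − |V_tp|)², so V_SG − |V_tp| = √(2 I_D / k_p) = √(2 × 0.442 / 6.7) = 0.363 V.
V_SG = 0.69 + 0.363 = 1.05 V.

V_SG = 1.05 V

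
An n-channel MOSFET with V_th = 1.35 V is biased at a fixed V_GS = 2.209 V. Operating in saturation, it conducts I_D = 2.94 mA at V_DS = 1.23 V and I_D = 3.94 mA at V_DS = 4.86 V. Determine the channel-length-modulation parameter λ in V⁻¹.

With V_GS fixed, I_D ∝ (1 + λ V_DS) in saturation, so I_D2/I_D1 = (1 + λ V_DS2)/(1 + λ V_DS1).
3.94/2.94 = 1.34 = (1 + 4.86 λ)/(1 + 1.23 λ).
Solving: λ (I_D1 V_DS2 − I_D2 V_DS1) = I_D2 − I_D1, so λ = (3.94 − 2.94) / (2.94 × 4.86 − 3.94 × 1.23) = 1 / 9.44 = 0.106 V⁻¹.

λ = 0.106 V⁻¹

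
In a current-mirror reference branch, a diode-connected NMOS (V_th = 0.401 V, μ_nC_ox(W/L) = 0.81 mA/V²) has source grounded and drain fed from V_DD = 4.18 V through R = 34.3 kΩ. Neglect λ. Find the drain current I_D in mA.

I_D = 0.0960 mA

With gate tied to drain, V_GS = V_DS ≥ V_GS − V_th, so the device is in saturation.
KCL at the drain: ½ k_n (V_GS − V_th)² = (V_DD − V_GS)/R.
Let x = V_GS − 0.401. Then 13.9 x² + x − 3.779 = 0, giving x = 0.487 V (positive root), so V_GS = 0.888 V.
I_D = (V_DD − V_GS)/R = (4.18 − 0.888) / 34.3 = 0.096 mA.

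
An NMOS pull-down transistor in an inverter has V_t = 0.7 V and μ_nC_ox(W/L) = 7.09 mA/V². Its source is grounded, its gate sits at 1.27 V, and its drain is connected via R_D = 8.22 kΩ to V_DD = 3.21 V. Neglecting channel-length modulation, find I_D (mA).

V_GS = V_G = 1.27 V, so V_ov = 1.27 − 0.7 = 0.57 V.
Assume saturation: I_D = ½ k_n V_ov² = 0.5 × 7.09 × 0.57² = 1.15 mA, giving V_DS = V_DD − I_D R_D = 3.21 − 1.15 × 8.22 = -6.26 V.
But -6.26 V < V_ov = 0.57 V, so the device is actually in triode.
In triode I_D = k_n[V_ov V_DS − ½ V_DS²] and I_D = (V_DD − V_DS)/R_D. Equating: 29.1 V_DS² − 34.22 V_DS + 3.21 = 0, giving V_DS = 0.103 V (the root below V_ov).
I_D = (3.21 − 0.103) / 8.22 = 0.378 mA.

I_D = 0.378 mA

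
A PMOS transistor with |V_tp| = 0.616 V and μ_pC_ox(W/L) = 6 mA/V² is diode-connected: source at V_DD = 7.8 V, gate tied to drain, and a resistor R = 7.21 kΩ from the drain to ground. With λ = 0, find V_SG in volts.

With gate tied to drain, V_SG = V_SD ≥ V_SG − |V_tp|, so the device is in saturation.
KCL at the drain: ½ k_p (V_SG − |V_tp|)² = (V_DD − V_SG)/R.
Let x = V_SG − 0.616. Then 21.6 x² + x − 7.184 = 0, giving x = 0.554 V (positive root), so V_SG = 1.17 V.
I_D = (V_DD − V_SG)/R = (7.8 − 1.17) / 7.21 = 0.92 mA.

V_SG = 1.17 V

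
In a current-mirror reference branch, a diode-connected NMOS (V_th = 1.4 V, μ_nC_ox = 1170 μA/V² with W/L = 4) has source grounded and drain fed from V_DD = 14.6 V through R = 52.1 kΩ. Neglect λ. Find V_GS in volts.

With gate tied to drain, V_GS = V_DS ≥ V_GS − V_th, so the device is in saturation.
k_n = μ_nC_ox · (W/L) = 4.68 mA/V².
KCL at the drain: ½ k_n (V_GS − V_th)² = (V_DD − V_GS)/R.
Let x = V_GS − 1.4. Then 122 x² + x − 13.2 = 0, giving x = 0.325 V (positive root), so V_GS = 1.72 V.
I_D = (V_DD − V_GS)/R = (14.6 − 1.72) / 52.1 = 0.247 mA.

V_GS = 1.72 V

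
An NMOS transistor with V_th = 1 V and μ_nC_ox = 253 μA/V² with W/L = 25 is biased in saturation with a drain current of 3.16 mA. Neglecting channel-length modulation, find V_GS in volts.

V_GS = 2.00 V

k_n = μ_nC_ox · (W/L) = 6.325 mA/V².
In saturation I_D = ½ k_n (V_GS − V_th)², so V_GS − V_th = √(2 I_D / k_n) = √(2 × 3.16 / 6.325) = 1 V.
V_GS = 1 + 1 = 2 V.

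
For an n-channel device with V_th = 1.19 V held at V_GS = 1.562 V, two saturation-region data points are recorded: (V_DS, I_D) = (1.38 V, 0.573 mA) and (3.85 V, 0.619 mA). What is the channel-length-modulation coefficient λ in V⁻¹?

λ = 0.0340 V⁻¹

With V_GS fixed, I_D ∝ (1 + λ V_DS) in saturation, so I_D2/I_D1 = (1 + λ V_DS2)/(1 + λ V_DS1).
0.619/0.573 = 1.08 = (1 + 3.85 λ)/(1 + 1.38 λ).
Solving: λ (I_D1 V_DS2 − I_D2 V_DS1) = I_D2 − I_D1, so λ = (0.619 − 0.573) / (0.573 × 3.85 − 0.619 × 1.38) = 0.046 / 1.35 = 0.034 V⁻¹.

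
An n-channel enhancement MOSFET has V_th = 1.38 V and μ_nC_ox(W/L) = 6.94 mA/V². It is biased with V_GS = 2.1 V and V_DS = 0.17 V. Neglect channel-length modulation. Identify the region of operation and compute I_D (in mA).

Triode; I_D = 0.749 mA

V_ov = V_GS − V_th = 2.1 − 1.38 = 0.72 V.
Since V_DS = 0.17 V < V_ov = 0.72 V, the device is in the triode region.
I_D = k_n [V_ov · V_DS − ½ V_DS²] = 6.94 × [0.72 × 0.17 − 0.5 × 0.17²] = 0.749 mA.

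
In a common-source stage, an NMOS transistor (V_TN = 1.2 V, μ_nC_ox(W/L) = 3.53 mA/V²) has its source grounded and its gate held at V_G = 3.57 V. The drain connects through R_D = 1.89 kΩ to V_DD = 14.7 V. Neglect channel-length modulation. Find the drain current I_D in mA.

V_GS = V_G = 3.57 V, so V_ov = 3.57 − 1.2 = 2.37 V.
Assume saturation: I_D = ½ k_n V_ov² = 0.5 × 3.53 × 2.37² = 9.91 mA, giving V_DS = V_DD − I_D R_D = 14.7 − 9.91 × 1.89 = -4.04 V.
But -4.04 V < V_ov = 2.37 V, so the device is actually in triode.
In triode I_D = k_n[V_ov V_DS − ½ V_DS²] and I_D = (V_DD − V_DS)/R_D. Equating: 3.34 V_DS² − 16.81 V_DS + 14.7 = 0, giving V_DS = 1.13 V (the root below V_ov).
I_D = (14.7 − 1.13) / 1.89 = 7.18 mA.

I_D = 7.18 mA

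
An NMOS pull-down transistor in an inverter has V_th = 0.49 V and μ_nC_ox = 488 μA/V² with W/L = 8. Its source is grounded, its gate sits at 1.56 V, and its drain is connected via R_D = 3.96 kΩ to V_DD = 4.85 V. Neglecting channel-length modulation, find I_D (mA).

I_D = 1.14 mA

V_GS = V_G = 1.56 V, so V_ov = 1.56 − 0.49 = 1.07 V.
k_n = μ_nC_ox · (W/L) = 3.904 mA/V².
Assume saturation: I_D = ½ k_n V_ov² = 0.5 × 3.904 × 1.07² = 2.23 mA, giving V_DS = V_DD − I_D R_D = 4.85 − 2.23 × 3.96 = -4 V.
But -4 V < V_ov = 1.07 V, so the device is actually in triode.
In triode I_D = k_n[V_ov V_DS − ½ V_DS²] and I_D = (V_DD − V_DS)/R_D. Equating: 7.73 V_DS² − 17.54 V_DS + 4.85 = 0, giving V_DS = 0.322 V (the root below V_ov).
I_D = (4.85 − 0.322) / 3.96 = 1.14 mA.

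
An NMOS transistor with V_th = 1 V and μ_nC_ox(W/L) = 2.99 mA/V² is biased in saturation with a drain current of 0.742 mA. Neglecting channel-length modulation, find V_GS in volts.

V_GS = 1.70 V

In saturation I_D = ½ k_n (V_GS − V_th)², so V_GS − V_th = √(2 I_D / k_n) = √(2 × 0.742 / 2.99) = 0.705 V.
V_GS = 1 + 0.705 = 1.7 V.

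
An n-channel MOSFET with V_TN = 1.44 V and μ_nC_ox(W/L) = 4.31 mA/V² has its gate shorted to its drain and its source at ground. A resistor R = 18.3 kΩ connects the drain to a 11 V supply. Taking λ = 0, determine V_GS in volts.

V_GS = 1.92 V

With gate tied to drain, V_GS = V_DS ≥ V_GS − V_TN, so the device is in saturation.
KCL at the drain: ½ k_n (V_GS − V_TN)² = (V_DD − V_GS)/R.
Let x = V_GS − 1.44. Then 39.4 x² + x − 9.56 = 0, giving x = 0.48 V (positive root), so V_GS = 1.92 V.
I_D = (V_DD − V_GS)/R = (11 − 1.92) / 18.3 = 0.496 mA.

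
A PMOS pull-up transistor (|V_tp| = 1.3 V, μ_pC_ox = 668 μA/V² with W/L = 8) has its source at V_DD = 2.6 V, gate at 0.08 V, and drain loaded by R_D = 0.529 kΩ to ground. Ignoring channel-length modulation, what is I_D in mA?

I_D = 3.45 mA

V_SG = V_DD − V_G = 2.6 − 0.08 = 2.52 V, so V_ov = 2.52 − 1.3 = 1.22 V.
k_p = μ_pC_ox · (W/L) = 5.344 mA/V².
Assume saturation: I_D = ½ k_p V_ov² = 0.5 × 5.344 × 1.22² = 3.98 mA, giving V_SD = V_DD − I_D R_D = 2.6 − 3.98 × 0.529 = 0.496 V.
But 0.496 V < V_ov = 1.22 V, so the device is actually in triode.
In triode I_D = k_p[V_ov V_SD − ½ V_SD²] and I_D = (V_DD − V_SD)/R_D. Equating: 1.41 V_SD² − 4.449 V_SD + 2.6 = 0, giving V_SD = 0.775 V (the root below V_ov).
I_D = (2.6 − 0.775) / 0.529 = 3.45 mA.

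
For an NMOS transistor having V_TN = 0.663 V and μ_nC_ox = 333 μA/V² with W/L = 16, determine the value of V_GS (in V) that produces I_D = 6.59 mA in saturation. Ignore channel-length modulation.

k_n = μ_nC_ox · (W/L) = 5.328 mA/V².
In saturation I_D = ½ k_n (V_GS − V_TN)², so V_GS − V_TN = √(2 I_D / k_n) = √(2 × 6.59 / 5.328) = 1.57 V.
V_GS = 0.663 + 1.57 = 2.24 V.

V_GS = 2.24 V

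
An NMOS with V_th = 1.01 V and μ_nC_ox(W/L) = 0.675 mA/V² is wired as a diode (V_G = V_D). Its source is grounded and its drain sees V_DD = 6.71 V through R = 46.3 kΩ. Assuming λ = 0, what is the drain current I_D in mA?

With gate tied to drain, V_GS = V_DS ≥ V_GS − V_th, so the device is in saturation.
KCL at the drain: ½ k_n (V_GS − V_th)² = (V_DD − V_GS)/R.
Let x = V_GS − 1.01. Then 15.6 x² + x − 5.7 = 0, giving x = 0.573 V (positive root), so V_GS = 1.58 V.
I_D = (V_DD − V_GS)/R = (6.71 − 1.58) / 46.3 = 0.111 mA.

I_D = 0.111 mA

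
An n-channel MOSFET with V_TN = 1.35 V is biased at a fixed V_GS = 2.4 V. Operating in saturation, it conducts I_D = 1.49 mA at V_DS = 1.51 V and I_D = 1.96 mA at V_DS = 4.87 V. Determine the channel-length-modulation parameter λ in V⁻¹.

With V_GS fixed, I_D ∝ (1 + λ V_DS) in saturation, so I_D2/I_D1 = (1 + λ V_DS2)/(1 + λ V_DS1).
1.96/1.49 = 1.315 = (1 + 4.87 λ)/(1 + 1.51 λ).
Solving: λ (I_D1 V_DS2 − I_D2 V_DS1) = I_D2 − I_D1, so λ = (1.96 − 1.49) / (1.49 × 4.87 − 1.96 × 1.51) = 0.47 / 4.3 = 0.109 V⁻¹.

λ = 0.109 V⁻¹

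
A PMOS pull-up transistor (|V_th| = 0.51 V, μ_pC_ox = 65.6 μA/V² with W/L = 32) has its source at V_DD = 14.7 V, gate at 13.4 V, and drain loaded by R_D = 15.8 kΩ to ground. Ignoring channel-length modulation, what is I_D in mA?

V_SG = V_DD − V_G = 14.7 − 13.4 = 1.3 V, so V_ov = 1.3 − 0.51 = 0.79 V.
k_p = μ_pC_ox · (W/L) = 2.099 mA/V².
Assume saturation: I_D = ½ k_p V_ov² = 0.5 × 2.099 × 0.79² = 0.655 mA, giving V_SD = V_DD − I_D R_D = 14.7 − 0.655 × 15.8 = 4.35 V.
V_SD = 4.35 V ≥ V_ov = 0.79 V, confirming saturation.

I_D = 0.655 mA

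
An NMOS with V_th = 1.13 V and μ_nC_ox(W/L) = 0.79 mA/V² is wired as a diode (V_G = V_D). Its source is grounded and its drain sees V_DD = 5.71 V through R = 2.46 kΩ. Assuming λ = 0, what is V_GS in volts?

With gate tied to drain, V_GS = V_DS ≥ V_GS − V_th, so the device is in saturation.
KCL at the drain: ½ k_n (V_GS − V_th)² = (V_DD − V_GS)/R.
Let x = V_GS − 1.13. Then 0.972 x² + x − 4.58 = 0, giving x = 1.72 V (positive root), so V_GS = 2.85 V.
I_D = (V_DD − V_GS)/R = (5.71 − 2.85) / 2.46 = 1.16 mA.

V_GS = 2.85 V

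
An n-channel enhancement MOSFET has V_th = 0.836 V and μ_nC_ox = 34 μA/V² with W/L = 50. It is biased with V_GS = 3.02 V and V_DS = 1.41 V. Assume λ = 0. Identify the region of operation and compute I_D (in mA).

k_n = μ_nC_ox · (W/L) = 1.7 mA/V².
V_ov = V_GS − V_th = 3.02 − 0.836 = 2.18 V.
Since V_DS = 1.41 V < V_ov = 2.18 V, the device is in the triode region.
I_D = k_n [V_ov · V_DS − ½ V_DS²] = 1.7 × [2.18 × 1.41 − 0.5 × 1.41²] = 3.55 mA.

Triode; I_D = 3.55 mA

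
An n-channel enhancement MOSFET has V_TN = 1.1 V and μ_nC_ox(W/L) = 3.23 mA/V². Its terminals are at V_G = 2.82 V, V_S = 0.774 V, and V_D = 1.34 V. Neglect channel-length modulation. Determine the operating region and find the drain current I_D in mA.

V_GS = V_G − V_S = 2.82 − 0.774 = 2.05 V; V_DS = V_D − V_S = 1.34 − 0.774 = 0.566 V.
V_ov = V_GS − V_TN = 2.05 − 1.1 = 0.946 V.
Since V_DS = 0.566 V < V_ov = 0.946 V, the device is in the triode region.
I_D = k_n [V_ov · V_DS − ½ V_DS²] = 3.23 × [0.946 × 0.566 − 0.5 × 0.566²] = 1.21 mA.

Triode; I_D = 1.21 mA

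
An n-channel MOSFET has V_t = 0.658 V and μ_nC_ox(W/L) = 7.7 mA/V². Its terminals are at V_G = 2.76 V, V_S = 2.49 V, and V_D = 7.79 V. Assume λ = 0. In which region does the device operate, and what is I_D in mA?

V_GS = V_G − V_S = 2.76 − 2.49 = 0.27 V; V_DS = V_D − V_S = 7.79 − 2.49 = 5.3 V.
V_GS = 0.27 V < V_t = 0.658 V, so the transistor is in cutoff.

Cutoff; I_D = 0 mA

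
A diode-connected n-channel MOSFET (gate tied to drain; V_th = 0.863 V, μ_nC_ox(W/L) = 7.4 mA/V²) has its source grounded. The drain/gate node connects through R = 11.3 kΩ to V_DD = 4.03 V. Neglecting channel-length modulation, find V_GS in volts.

V_GS = 1.13 V

With gate tied to drain, V_GS = V_DS ≥ V_GS − V_th, so the device is in saturation.
KCL at the drain: ½ k_n (V_GS − V_th)² = (V_DD − V_GS)/R.
Let x = V_GS − 0.863. Then 41.8 x² + x − 3.167 = 0, giving x = 0.264 V (positive root), so V_GS = 1.13 V.
I_D = (V_DD − V_GS)/R = (4.03 − 1.13) / 11.3 = 0.257 mA.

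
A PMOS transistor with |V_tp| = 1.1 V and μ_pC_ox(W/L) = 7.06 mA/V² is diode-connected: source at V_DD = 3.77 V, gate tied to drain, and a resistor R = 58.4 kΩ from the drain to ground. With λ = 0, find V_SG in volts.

With gate tied to drain, V_SG = V_SD ≥ V_SG − |V_tp|, so the device is in saturation.
KCL at the drain: ½ k_p (V_SG − |V_tp|)² = (V_DD − V_SG)/R.
Let x = V_SG − 1.1. Then 206 x² + x − 2.67 = 0, giving x = 0.111 V (positive root), so V_SG = 1.21 V.
I_D = (V_DD − V_SG)/R = (3.77 − 1.21) / 58.4 = 0.0438 mA.

V_SG = 1.21 V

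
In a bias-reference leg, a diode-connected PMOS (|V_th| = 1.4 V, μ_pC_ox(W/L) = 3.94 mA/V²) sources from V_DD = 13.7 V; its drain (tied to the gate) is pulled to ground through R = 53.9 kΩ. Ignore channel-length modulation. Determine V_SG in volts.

With gate tied to drain, V_SG = V_SD ≥ V_SG − |V_th|, so the device is in saturation.
KCL at the drain: ½ k_p (V_SG − |V_th|)² = (V_DD − V_SG)/R.
Let x = V_SG − 1.4. Then 106 x² + x − 12.3 = 0, giving x = 0.336 V (positive root), so V_SG = 1.74 V.
I_D = (V_DD − V_SG)/R = (13.7 − 1.74) / 53.9 = 0.222 mA.

V_SG = 1.74 V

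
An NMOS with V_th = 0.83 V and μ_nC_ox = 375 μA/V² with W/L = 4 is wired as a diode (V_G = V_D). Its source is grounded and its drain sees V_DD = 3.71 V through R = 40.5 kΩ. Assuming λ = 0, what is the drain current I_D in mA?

With gate tied to drain, V_GS = V_DS ≥ V_GS − V_th, so the device is in saturation.
k_n = μ_nC_ox · (W/L) = 1.5 mA/V².
KCL at the drain: ½ k_n (V_GS − V_th)² = (V_DD − V_GS)/R.
Let x = V_GS − 0.83. Then 30.4 x² + x − 2.88 = 0, giving x = 0.292 V (positive root), so V_GS = 1.12 V.
I_D = (V_DD − V_GS)/R = (3.71 − 1.12) / 40.5 = 0.0639 mA.

I_D = 0.0639 mA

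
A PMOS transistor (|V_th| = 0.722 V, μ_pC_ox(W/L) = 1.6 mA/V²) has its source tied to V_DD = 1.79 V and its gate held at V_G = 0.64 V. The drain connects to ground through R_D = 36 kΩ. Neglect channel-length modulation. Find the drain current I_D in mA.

I_D = 0.0476 mA

V_SG = V_DD − V_G = 1.79 − 0.64 = 1.15 V, so V_ov = 1.15 − 0.722 = 0.428 V.
Assume saturation: I_D = ½ k_p V_ov² = 0.5 × 1.6 × 0.428² = 0.147 mA, giving V_SD = V_DD − I_D R_D = 1.79 − 0.147 × 36 = -3.49 V.
But -3.49 V < V_ov = 0.428 V, so the device is actually in triode.
In triode I_D = k_p[V_ov V_SD − ½ V_SD²] and I_D = (V_DD − V_SD)/R_D. Equating: 28.8 V_SD² − 25.65 V_SD + 1.79 = 0, giving V_SD = 0.0763 V (the root below V_ov).
I_D = (1.79 − 0.0763) / 36 = 0.0476 mA.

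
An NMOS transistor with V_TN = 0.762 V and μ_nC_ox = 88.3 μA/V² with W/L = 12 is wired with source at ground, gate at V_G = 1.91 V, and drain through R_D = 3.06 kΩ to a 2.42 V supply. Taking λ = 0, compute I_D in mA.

I_D = 0.574 mA

V_GS = V_G = 1.91 V, so V_ov = 1.91 − 0.762 = 1.15 V.
k_n = μ_nC_ox · (W/L) = 1.06 mA/V².
Assume saturation: I_D = ½ k_n V_ov² = 0.5 × 1.06 × 1.15² = 0.698 mA, giving V_DS = V_DD − I_D R_D = 2.42 − 0.698 × 3.06 = 0.283 V.
But 0.283 V < V_ov = 1.15 V, so the device is actually in triode.
In triode I_D = k_n[V_ov V_DS − ½ V_DS²] and I_D = (V_DD − V_DS)/R_D. Equating: 1.62 V_DS² − 4.722 V_DS + 2.42 = 0, giving V_DS = 0.664 V (the root below V_ov).
I_D = (2.42 − 0.664) / 3.06 = 0.574 mA.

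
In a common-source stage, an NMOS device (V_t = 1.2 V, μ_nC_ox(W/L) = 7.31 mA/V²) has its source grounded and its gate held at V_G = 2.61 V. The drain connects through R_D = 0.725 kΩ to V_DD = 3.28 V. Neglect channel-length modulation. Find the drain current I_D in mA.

I_D = 3.90 mA

V_GS = V_G = 2.61 V, so V_ov = 2.61 − 1.2 = 1.41 V.
Assume saturation: I_D = ½ k_n V_ov² = 0.5 × 7.31 × 1.41² = 7.27 mA, giving V_DS = V_DD − I_D R_D = 3.28 − 7.27 × 0.725 = -1.99 V.
But -1.99 V < V_ov = 1.41 V, so the device is actually in triode.
In triode I_D = k_n[V_ov V_DS − ½ V_DS²] and I_D = (V_DD − V_DS)/R_D. Equating: 2.65 V_DS² − 8.473 V_DS + 3.28 = 0, giving V_DS = 0.451 V (the root below V_ov).
I_D = (3.28 − 0.451) / 0.725 = 3.9 mA.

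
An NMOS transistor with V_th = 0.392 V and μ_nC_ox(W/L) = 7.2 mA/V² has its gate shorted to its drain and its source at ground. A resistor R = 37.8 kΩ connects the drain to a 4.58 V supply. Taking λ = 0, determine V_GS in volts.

V_GS = 0.564 V

With gate tied to drain, V_GS = V_DS ≥ V_GS − V_th, so the device is in saturation.
KCL at the drain: ½ k_n (V_GS − V_th)² = (V_DD − V_GS)/R.
Let x = V_GS − 0.392. Then 136 x² + x − 4.188 = 0, giving x = 0.172 V (positive root), so V_GS = 0.564 V.
I_D = (V_DD − V_GS)/R = (4.58 − 0.564) / 37.8 = 0.106 mA.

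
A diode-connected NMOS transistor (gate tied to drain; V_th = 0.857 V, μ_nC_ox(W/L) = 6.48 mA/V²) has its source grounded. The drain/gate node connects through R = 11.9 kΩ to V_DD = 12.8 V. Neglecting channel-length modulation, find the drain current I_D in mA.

With gate tied to drain, V_GS = V_DS ≥ V_GS − V_th, so the device is in saturation.
KCL at the drain: ½ k_n (V_GS − V_th)² = (V_DD − V_GS)/R.
Let x = V_GS − 0.857. Then 38.6 x² + x − 11.94 = 0, giving x = 0.544 V (positive root), so V_GS = 1.4 V.
I_D = (V_DD − V_GS)/R = (12.8 − 1.4) / 11.9 = 0.958 mA.

I_D = 0.958 mA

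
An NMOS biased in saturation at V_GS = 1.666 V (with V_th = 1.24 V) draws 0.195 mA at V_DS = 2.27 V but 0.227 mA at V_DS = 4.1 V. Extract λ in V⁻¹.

λ = 0.113 V⁻¹

With V_GS fixed, I_D ∝ (1 + λ V_DS) in saturation, so I_D2/I_D1 = (1 + λ V_DS2)/(1 + λ V_DS1).
0.227/0.195 = 1.164 = (1 + 4.1 λ)/(1 + 2.27 λ).
Solving: λ (I_D1 V_DS2 − I_D2 V_DS1) = I_D2 − I_D1, so λ = (0.227 − 0.195) / (0.195 × 4.1 − 0.227 × 2.27) = 0.032 / 0.284 = 0.113 V⁻¹.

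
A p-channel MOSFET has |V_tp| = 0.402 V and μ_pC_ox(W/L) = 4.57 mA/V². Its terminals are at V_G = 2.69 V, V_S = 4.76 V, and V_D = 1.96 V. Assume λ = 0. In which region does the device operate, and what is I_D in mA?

V_SG = V_S − V_G = 4.76 − 2.69 = 2.07 V; V_SD = V_S − V_D = 4.76 − 1.96 = 2.8 V.
V_ov = V_SG − |V_tp| = 2.07 − 0.402 = 1.67 V.
Since V_SD = 2.8 V ≥ V_ov = 1.67 V, the device is in saturation.
I_D = ½ k_p V_ov² = 0.5 × 4.57 × 1.67² = 6.36 mA.

Saturation; I_D = 6.36 mA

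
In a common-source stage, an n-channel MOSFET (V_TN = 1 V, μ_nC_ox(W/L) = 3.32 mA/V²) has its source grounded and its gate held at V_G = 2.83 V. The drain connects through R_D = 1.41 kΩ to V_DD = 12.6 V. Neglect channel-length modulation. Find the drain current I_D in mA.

I_D = 5.56 mA

V_GS = V_G = 2.83 V, so V_ov = 2.83 − 1 = 1.83 V.
Assume saturation: I_D = ½ k_n V_ov² = 0.5 × 3.32 × 1.83² = 5.56 mA, giving V_DS = V_DD − I_D R_D = 12.6 − 5.56 × 1.41 = 4.76 V.
V_DS = 4.76 V ≥ V_ov = 1.83 V, confirming saturation.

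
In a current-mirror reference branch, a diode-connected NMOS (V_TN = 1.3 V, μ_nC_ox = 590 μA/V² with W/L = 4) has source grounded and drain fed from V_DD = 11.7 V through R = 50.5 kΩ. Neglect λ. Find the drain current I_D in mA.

With gate tied to drain, V_GS = V_DS ≥ V_GS − V_TN, so the device is in saturation.
k_n = μ_nC_ox · (W/L) = 2.36 mA/V².
KCL at the drain: ½ k_n (V_GS − V_TN)² = (V_DD − V_GS)/R.
Let x = V_GS − 1.3. Then 59.6 x² + x − 10.4 = 0, giving x = 0.409 V (positive root), so V_GS = 1.71 V.
I_D = (V_DD − V_GS)/R = (11.7 − 1.71) / 50.5 = 0.198 mA.

I_D = 0.198 mA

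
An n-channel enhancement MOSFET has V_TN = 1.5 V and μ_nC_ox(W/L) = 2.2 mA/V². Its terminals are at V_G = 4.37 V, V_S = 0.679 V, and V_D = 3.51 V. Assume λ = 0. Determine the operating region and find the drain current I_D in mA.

Saturation; I_D = 5.28 mA

V_GS = V_G − V_S = 4.37 − 0.679 = 3.69 V; V_DS = V_D − V_S = 3.51 − 0.679 = 2.83 V.
V_ov = V_GS − V_TN = 3.69 − 1.5 = 2.19 V.
Since V_DS = 2.83 V ≥ V_ov = 2.19 V, the device is in saturation.
I_D = ½ k_n V_ov² = 0.5 × 2.2 × 2.19² = 5.28 mA.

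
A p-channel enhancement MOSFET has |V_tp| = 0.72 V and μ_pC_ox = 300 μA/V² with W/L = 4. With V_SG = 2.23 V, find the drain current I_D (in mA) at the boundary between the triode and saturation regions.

At the boundary V_SD = V_ov = V_SG − |V_tp| = 2.23 − 0.72 = 1.51 V.
k_p = μ_pC_ox · (W/L) = 1.2 mA/V².
I_D = ½ k_p V_ov² = 0.5 × 1.2 × 1.51² = 1.37 mA.

I_D = 1.37 mA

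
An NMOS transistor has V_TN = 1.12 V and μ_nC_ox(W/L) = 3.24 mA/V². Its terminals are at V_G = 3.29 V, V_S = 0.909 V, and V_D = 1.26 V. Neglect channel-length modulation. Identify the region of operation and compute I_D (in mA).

Triode; I_D = 1.23 mA

V_GS = V_G − V_S = 3.29 − 0.909 = 2.38 V; V_DS = V_D − V_S = 1.26 − 0.909 = 0.351 V.
V_ov = V_GS − V_TN = 2.38 − 1.12 = 1.26 V.
Since V_DS = 0.351 V < V_ov = 1.26 V, the device is in the triode region.
I_D = k_n [V_ov · V_DS − ½ V_DS²] = 3.24 × [1.26 × 0.351 − 0.5 × 0.351²] = 1.23 mA.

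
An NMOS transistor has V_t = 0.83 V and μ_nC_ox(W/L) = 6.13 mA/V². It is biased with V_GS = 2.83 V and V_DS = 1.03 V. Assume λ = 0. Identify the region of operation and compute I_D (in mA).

V_ov = V_GS − V_t = 2.83 − 0.83 = 2 V.
Since V_DS = 1.03 V < V_ov = 2 V, the device is in the triode region.
I_D = k_n [V_ov · V_DS − ½ V_DS²] = 6.13 × [2 × 1.03 − 0.5 × 1.03²] = 9.38 mA.

Triode; I_D = 9.38 mA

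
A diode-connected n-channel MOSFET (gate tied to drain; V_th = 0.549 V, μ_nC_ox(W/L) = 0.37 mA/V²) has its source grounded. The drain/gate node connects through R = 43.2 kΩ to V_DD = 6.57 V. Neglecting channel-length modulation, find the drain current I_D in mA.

With gate tied to drain, V_GS = V_DS ≥ V_GS − V_th, so the device is in saturation.
KCL at the drain: ½ k_n (V_GS − V_th)² = (V_DD − V_GS)/R.
Let x = V_GS − 0.549. Then 7.99 x² + x − 6.021 = 0, giving x = 0.808 V (positive root), so V_GS = 1.36 V.
I_D = (V_DD − V_GS)/R = (6.57 − 1.36) / 43.2 = 0.121 mA.

I_D = 0.121 mA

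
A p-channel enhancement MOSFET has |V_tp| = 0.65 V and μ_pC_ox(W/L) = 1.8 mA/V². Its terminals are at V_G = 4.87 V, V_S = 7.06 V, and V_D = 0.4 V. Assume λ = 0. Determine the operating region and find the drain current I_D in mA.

V_SG = V_S − V_G = 7.06 − 4.87 = 2.19 V; V_SD = V_S − V_D = 7.06 − 0.4 = 6.66 V.
V_ov = V_SG − |V_tp| = 2.19 − 0.65 = 1.54 V.
Since V_SD = 6.66 V ≥ V_ov = 1.54 V, the device is in saturation.
I_D = ½ k_p V_ov² = 0.5 × 1.8 × 1.54² = 2.13 mA.

Saturation; I_D = 2.13 mA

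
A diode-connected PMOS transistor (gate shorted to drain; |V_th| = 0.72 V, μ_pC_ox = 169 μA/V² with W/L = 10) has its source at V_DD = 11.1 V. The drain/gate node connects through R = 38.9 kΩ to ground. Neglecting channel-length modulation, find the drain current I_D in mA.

With gate tied to drain, V_SG = V_SD ≥ V_SG − |V_th|, so the device is in saturation.
k_p = μ_pC_ox · (W/L) = 1.69 mA/V².
KCL at the drain: ½ k_p (V_SG − |V_th|)² = (V_DD − V_SG)/R.
Let x = V_SG − 0.72. Then 32.9 x² + x − 10.38 = 0, giving x = 0.547 V (positive root), so V_SG = 1.27 V.
I_D = (V_DD − V_SG)/R = (11.1 − 1.27) / 38.9 = 0.253 mA.

I_D = 0.253 mA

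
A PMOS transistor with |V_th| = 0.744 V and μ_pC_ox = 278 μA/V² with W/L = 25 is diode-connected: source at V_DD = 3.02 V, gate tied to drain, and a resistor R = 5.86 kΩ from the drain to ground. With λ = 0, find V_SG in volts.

V_SG = 1.05 V

With gate tied to drain, V_SG = V_SD ≥ V_SG − |V_th|, so the device is in saturation.
k_p = μ_pC_ox · (W/L) = 6.95 mA/V².
KCL at the drain: ½ k_p (V_SG − |V_th|)² = (V_DD − V_SG)/R.
Let x = V_SG − 0.744. Then 20.4 x² + x − 2.276 = 0, giving x = 0.311 V (positive root), so V_SG = 1.05 V.
I_D = (V_DD − V_SG)/R = (3.02 − 1.05) / 5.86 = 0.335 mA.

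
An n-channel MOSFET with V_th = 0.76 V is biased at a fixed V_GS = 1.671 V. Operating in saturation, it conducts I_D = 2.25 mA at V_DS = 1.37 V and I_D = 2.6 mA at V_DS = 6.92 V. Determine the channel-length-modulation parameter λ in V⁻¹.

With V_GS fixed, I_D ∝ (1 + λ V_DS) in saturation, so I_D2/I_D1 = (1 + λ V_DS2)/(1 + λ V_DS1).
2.6/2.25 = 1.156 = (1 + 6.92 λ)/(1 + 1.37 λ).
Solving: λ (I_D1 V_DS2 − I_D2 V_DS1) = I_D2 − I_D1, so λ = (2.6 − 2.25) / (2.25 × 6.92 − 2.6 × 1.37) = 0.35 / 12 = 0.0291 V⁻¹.

λ = 0.0291 V⁻¹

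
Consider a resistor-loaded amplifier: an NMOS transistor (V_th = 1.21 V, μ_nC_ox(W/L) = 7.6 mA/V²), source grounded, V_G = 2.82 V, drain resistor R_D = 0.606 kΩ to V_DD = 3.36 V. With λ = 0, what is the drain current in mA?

I_D = 4.79 mA

V_GS = V_G = 2.82 V, so V_ov = 2.82 − 1.21 = 1.61 V.
Assume saturation: I_D = ½ k_n V_ov² = 0.5 × 7.6 × 1.61² = 9.85 mA, giving V_DS = V_DD − I_D R_D = 3.36 − 9.85 × 0.606 = -2.61 V.
But -2.61 V < V_ov = 1.61 V, so the device is actually in triode.
In triode I_D = k_n[V_ov V_DS − ½ V_DS²] and I_D = (V_DD − V_DS)/R_D. Equating: 2.3 V_DS² − 8.415 V_DS + 3.36 = 0, giving V_DS = 0.456 V (the root below V_ov).
I_D = (3.36 − 0.456) / 0.606 = 4.79 mA.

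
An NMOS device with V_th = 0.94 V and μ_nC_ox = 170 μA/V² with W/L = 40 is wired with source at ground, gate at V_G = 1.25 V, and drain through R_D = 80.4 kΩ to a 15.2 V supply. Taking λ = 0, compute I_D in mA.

I_D = 0.188 mA

V_GS = V_G = 1.25 V, so V_ov = 1.25 − 0.94 = 0.31 V.
k_n = μ_nC_ox · (W/L) = 6.8 mA/V².
Assume saturation: I_D = ½ k_n V_ov² = 0.5 × 6.8 × 0.31² = 0.327 mA, giving V_DS = V_DD − I_D R_D = 15.2 − 0.327 × 80.4 = -11.1 V.
But -11.1 V < V_ov = 0.31 V, so the device is actually in triode.
In triode I_D = k_n[V_ov V_DS − ½ V_DS²] and I_D = (V_DD − V_DS)/R_D. Equating: 273 V_DS² − 170.5 V_DS + 15.2 = 0, giving V_DS = 0.108 V (the root below V_ov).
I_D = (15.2 − 0.108) / 80.4 = 0.188 mA.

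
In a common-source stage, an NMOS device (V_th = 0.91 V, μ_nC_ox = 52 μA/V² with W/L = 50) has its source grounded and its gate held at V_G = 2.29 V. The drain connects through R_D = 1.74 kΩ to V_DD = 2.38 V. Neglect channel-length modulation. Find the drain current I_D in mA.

V_GS = V_G = 2.29 V, so V_ov = 2.29 − 0.91 = 1.38 V.
k_n = μ_nC_ox · (W/L) = 2.6 mA/V².
Assume saturation: I_D = ½ k_n V_ov² = 0.5 × 2.6 × 1.38² = 2.48 mA, giving V_DS = V_DD − I_D R_D = 2.38 − 2.48 × 1.74 = -1.93 V.
But -1.93 V < V_ov = 1.38 V, so the device is actually in triode.
In triode I_D = k_n[V_ov V_DS − ½ V_DS²] and I_D = (V_DD − V_DS)/R_D. Equating: 2.26 V_DS² − 7.243 V_DS + 2.38 = 0, giving V_DS = 0.372 V (the root below V_ov).
I_D = (2.38 − 0.372) / 1.74 = 1.15 mA.

I_D = 1.15 mA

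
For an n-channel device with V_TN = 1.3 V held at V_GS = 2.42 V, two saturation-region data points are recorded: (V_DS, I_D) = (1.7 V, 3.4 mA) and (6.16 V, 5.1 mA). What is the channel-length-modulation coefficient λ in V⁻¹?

With V_GS fixed, I_D ∝ (1 + λ V_DS) in saturation, so I_D2/I_D1 = (1 + λ V_DS2)/(1 + λ V_DS1).
5.1/3.4 = 1.5 = (1 + 6.16 λ)/(1 + 1.7 λ).
Solving: λ (I_D1 V_DS2 − I_D2 V_DS1) = I_D2 − I_D1, so λ = (5.1 − 3.4) / (3.4 × 6.16 − 5.1 × 1.7) = 1.7 / 12.3 = 0.139 V⁻¹.

λ = 0.139 V⁻¹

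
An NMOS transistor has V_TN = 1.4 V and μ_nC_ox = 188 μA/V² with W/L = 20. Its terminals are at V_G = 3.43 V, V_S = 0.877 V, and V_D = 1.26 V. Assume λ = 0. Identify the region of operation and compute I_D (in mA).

Triode; I_D = 1.38 mA

V_GS = V_G − V_S = 3.43 − 0.877 = 2.55 V; V_DS = V_D − V_S = 1.26 − 0.877 = 0.383 V.
k_n = μ_nC_ox · (W/L) = 3.76 mA/V².
V_ov = V_GS − V_TN = 2.55 − 1.4 = 1.15 V.
Since V_DS = 0.383 V < V_ov = 1.15 V, the device is in the triode region.
I_D = k_n [V_ov · V_DS − ½ V_DS²] = 3.76 × [1.15 × 0.383 − 0.5 × 0.383²] = 1.38 mA.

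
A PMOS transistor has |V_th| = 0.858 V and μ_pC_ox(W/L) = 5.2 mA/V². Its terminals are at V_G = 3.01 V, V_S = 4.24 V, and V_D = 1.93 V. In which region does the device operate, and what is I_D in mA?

V_SG = V_S − V_G = 4.24 − 3.01 = 1.23 V; V_SD = V_S − V_D = 4.24 − 1.93 = 2.31 V.
V_ov = V_SG − |V_th| = 1.23 − 0.858 = 0.372 V.
Since V_SD = 2.31 V ≥ V_ov = 0.372 V, the device is in saturation.
I_D = ½ k_p V_ov² = 0.5 × 5.2 × 0.372² = 0.36 mA.

Saturation; I_D = 0.360 mA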